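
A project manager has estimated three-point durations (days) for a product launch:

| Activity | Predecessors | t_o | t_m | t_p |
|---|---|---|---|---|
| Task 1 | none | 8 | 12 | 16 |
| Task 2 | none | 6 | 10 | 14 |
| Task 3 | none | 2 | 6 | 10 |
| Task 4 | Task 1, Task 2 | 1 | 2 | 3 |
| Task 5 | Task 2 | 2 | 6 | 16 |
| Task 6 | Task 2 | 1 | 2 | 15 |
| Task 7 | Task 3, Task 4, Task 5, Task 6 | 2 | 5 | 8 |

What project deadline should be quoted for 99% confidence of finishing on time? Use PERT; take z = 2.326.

te_Task 1 = (8 + 4·12 + 16)/6 = 72/6 = 12; σ²_Task 1 = ((16−8)/6)² = 1.778
te_Task 2 = (6 + 4·10 + 14)/6 = 60/6 = 10; σ²_Task 2 = ((14−6)/6)² = 1.778
te_Task 3 = (2 + 4·6 + 10)/6 = 36/6 = 6; σ²_Task 3 = ((10−2)/6)² = 1.778
te_Task 4 = (1 + 4·2 + 3)/6 = 12/6 = 2; σ²_Task 4 = ((3−1)/6)² = 0.111
te_Task 5 = (2 + 4·6 + 16)/6 = 42/6 = 7; σ²_Task 5 = ((16−2)/6)² = 5.444
te_Task 6 = (1 + 4·2 + 15)/6 = 24/6 = 4; σ²_Task 6 = ((15−1)/6)² = 5.444
te_Task 7 = (2 + 4·5 + 8)/6 = 30/6 = 5; σ²_Task 7 = ((8−2)/6)² = 1.000

Forward pass:
ES_Task 1 = 0; EF_Task 1 = 12
ES_Task 2 = 0; EF_Task 2 = 10
ES_Task 3 = 0; EF_Task 3 = 6
ES_Task 4 = max(EF_Task 1=12, EF_Task 2=10) = 12; EF_Task 4 = 12+2 = 14
ES_Task 5 = 10; EF_Task 5 = 10+7 = 17
ES_Task 6 = 10; EF_Task 6 = 10+4 = 14
ES_Task 7 = max(EF_Task 3=6, EF_Task 4=14, EF_Task 5=17, EF_Task 6=14) = 17; EF_Task 7 = 17+5 = 22
Expected project duration μ = 22 days. Critical path: Task 2 → Task 5 → Task 7.

Variance along critical path = 1.778 + 5.444 + 1.000 = 8.222; σ = 2.867 days.
D = μ + z·σ = 22 + 2.326·2.867 = 28.7 days

28.7 days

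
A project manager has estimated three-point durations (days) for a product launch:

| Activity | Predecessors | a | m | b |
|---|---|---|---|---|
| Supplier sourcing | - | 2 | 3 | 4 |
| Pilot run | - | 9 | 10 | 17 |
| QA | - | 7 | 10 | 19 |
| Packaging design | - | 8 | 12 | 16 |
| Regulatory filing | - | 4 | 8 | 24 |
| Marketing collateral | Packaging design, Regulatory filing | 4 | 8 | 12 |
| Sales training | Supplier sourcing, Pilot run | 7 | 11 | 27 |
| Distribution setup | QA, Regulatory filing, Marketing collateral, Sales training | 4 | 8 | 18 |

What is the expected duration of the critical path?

33 days

te_Supplier sourcing = (2 + 4·3 + 4)/6 = 18/6 = 3
te_Pilot run = (9 + 4·10 + 17)/6 = 66/6 = 11
te_QA = (7 + 4·10 + 19)/6 = 66/6 = 11
te_Packaging design = (8 + 4·12 + 16)/6 = 72/6 = 12
te_Regulatory filing = (4 + 4·8 + 24)/6 = 60/6 = 10
te_Marketing collateral = (4 + 4·8 + 12)/6 = 48/6 = 8
te_Sales training = (7 + 4·11 + 27)/6 = 78/6 = 13
te_Distribution setup = (4 + 4·8 + 18)/6 = 54/6 = 9

Forward pass:
ES_Supplier sourcing = 0; EF_Supplier sourcing = 3
ES_Pilot run = 0; EF_Pilot run = 11
ES_QA = 0; EF_QA = 11
ES_Packaging design = 0; EF_Packaging design = 12
ES_Regulatory filing = 0; EF_Regulatory filing = 10
ES_Marketing collateral = max(EF_Packaging design=12, EF_Regulatory filing=10) = 12; EF_Marketing collateral = 12+8 = 20
ES_Sales training = max(EF_Supplier sourcing=3, EF_Pilot run=11) = 11; EF_Sales training = 11+13 = 24
ES_Distribution setup = max(EF_QA=11, EF_Regulatory filing=10, EF_Marketing collateral=20, EF_Sales training=24) = 24; EF_Distribution setup = 24+9 = 33
Expected project duration μ = 33 days. Critical path: Pilot run → Sales training → Distribution setup.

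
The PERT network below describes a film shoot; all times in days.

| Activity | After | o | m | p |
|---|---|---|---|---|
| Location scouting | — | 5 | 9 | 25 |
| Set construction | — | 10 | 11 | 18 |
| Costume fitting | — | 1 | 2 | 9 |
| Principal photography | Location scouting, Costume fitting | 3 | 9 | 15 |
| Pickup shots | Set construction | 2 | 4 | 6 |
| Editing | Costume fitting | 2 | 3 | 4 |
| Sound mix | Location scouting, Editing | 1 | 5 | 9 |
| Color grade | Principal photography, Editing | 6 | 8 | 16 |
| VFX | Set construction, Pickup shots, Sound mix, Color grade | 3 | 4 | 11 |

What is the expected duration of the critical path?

34 days

te_Location scouting = (5 + 4·9 + 25)/6 = 66/6 = 11
te_Set construction = (10 + 4·11 + 18)/6 = 72/6 = 12
te_Costume fitting = (1 + 4·2 + 9)/6 = 18/6 = 3
te_Principal photography = (3 + 4·9 + 15)/6 = 54/6 = 9
te_Pickup shots = (2 + 4·4 + 6)/6 = 24/6 = 4
te_Editing = (2 + 4·3 + 4)/6 = 18/6 = 3
te_Sound mix = (1 + 4·5 + 9)/6 = 30/6 = 5
te_Color grade = (6 + 4·8 + 16)/6 = 54/6 = 9
te_VFX = (3 + 4·4 + 11)/6 = 30/6 = 5

Forward pass:
ES_Location scouting = 0; EF_Location scouting = 11
ES_Set construction = 0; EF_Set construction = 12
ES_Costume fitting = 0; EF_Costume fitting = 3
ES_Principal photography = max(EF_Location scouting=11, EF_Costume fitting=3) = 11; EF_Principal photography = 11+9 = 20
ES_Pickup shots = 12; EF_Pickup shots = 12+4 = 16
ES_Editing = 3; EF_Editing = 3+3 = 6
ES_Sound mix = max(EF_Location scouting=11, EF_Editing=6) = 11; EF_Sound mix = 11+5 = 16
ES_Color grade = max(EF_Principal photography=20, EF_Editing=6) = 20; EF_Color grade = 20+9 = 29
ES_VFX = max(EF_Set construction=12, EF_Pickup shots=16, EF_Sound mix=16, EF_Color grade=29) = 29; EF_VFX = 29+5 = 34
Expected project duration μ = 34 days. Critical path: Location scouting → Principal photography → Color grade → VFX.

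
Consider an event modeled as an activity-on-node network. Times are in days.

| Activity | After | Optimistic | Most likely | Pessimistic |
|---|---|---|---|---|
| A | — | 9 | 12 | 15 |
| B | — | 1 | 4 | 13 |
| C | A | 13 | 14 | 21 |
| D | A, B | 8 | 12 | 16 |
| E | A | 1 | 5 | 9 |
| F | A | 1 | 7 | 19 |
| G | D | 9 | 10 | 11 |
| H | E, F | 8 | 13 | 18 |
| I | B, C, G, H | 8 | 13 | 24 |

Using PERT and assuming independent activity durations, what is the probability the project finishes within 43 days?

0.057

te_A = (9 + 4·12 + 15)/6 = 72/6 = 12; σ²_A = ((15−9)/6)² = 1.000
te_B = (1 + 4·4 + 13)/6 = 30/6 = 5; σ²_B = ((13−1)/6)² = 4.000
te_C = (13 + 4·14 + 21)/6 = 90/6 = 15; σ²_C = ((21−13)/6)² = 1.778
te_D = (8 + 4·12 + 16)/6 = 72/6 = 12; σ²_D = ((16−8)/6)² = 1.778
te_E = (1 + 4·5 + 9)/6 = 30/6 = 5; σ²_E = ((9−1)/6)² = 1.778
te_F = (1 + 4·7 + 19)/6 = 48/6 = 8; σ²_F = ((19−1)/6)² = 9.000
te_G = (9 + 4·10 + 11)/6 = 60/6 = 10; σ²_G = ((11−9)/6)² = 0.111
te_H = (8 + 4·13 + 18)/6 = 78/6 = 13; σ²_H = ((18−8)/6)² = 2.778
te_I = (8 + 4·13 + 24)/6 = 84/6 = 14; σ²_I = ((24−8)/6)² = 7.111

Forward pass:
ES_A = 0; EF_A = 12
ES_B = 0; EF_B = 5
ES_C = 12; EF_C = 12+15 = 27
ES_D = max(EF_A=12, EF_B=5) = 12; EF_D = 12+12 = 24
ES_E = 12; EF_E = 12+5 = 17
ES_F = 12; EF_F = 12+8 = 20
ES_G = 24; EF_G = 24+10 = 34
ES_H = max(EF_E=17, EF_F=20) = 20; EF_H = 20+13 = 33
ES_I = max(EF_B=5, EF_C=27, EF_G=34, EF_H=33) = 34; EF_I = 34+14 = 48
Expected project duration μ = 48 days. Critical path: A → D → G → I.

Variance along critical path = 1.000 + 1.778 + 0.111 + 7.111 = 10.000; σ = √10.000 = 3.162 days.
Z = (43 − 48) / 3.162 = -1.581
P(T ≤ 43) = Φ(-1.581) ≈ 0.057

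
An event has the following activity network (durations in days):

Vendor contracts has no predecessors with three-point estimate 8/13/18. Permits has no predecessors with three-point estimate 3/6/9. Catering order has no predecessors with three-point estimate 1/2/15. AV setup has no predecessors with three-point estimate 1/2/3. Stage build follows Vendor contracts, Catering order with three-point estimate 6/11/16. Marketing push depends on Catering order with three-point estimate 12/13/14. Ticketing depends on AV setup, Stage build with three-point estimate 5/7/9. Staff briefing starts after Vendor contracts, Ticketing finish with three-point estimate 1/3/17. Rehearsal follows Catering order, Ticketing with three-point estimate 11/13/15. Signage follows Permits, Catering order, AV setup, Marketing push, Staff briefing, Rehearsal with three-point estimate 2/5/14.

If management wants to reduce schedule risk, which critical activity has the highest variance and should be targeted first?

te_Vendor contracts = (8 + 4·13 + 18)/6 = 78/6 = 13; σ²_Vendor contracts = ((18−8)/6)² = 2.778
te_Permits = (3 + 4·6 + 9)/6 = 36/6 = 6; σ²_Permits = ((9−3)/6)² = 1.000
te_Catering order = (1 + 4·2 + 15)/6 = 24/6 = 4; σ²_Catering order = ((15−1)/6)² = 5.444
te_AV setup = (1 + 4·2 + 3)/6 = 12/6 = 2; σ²_AV setup = ((3−1)/6)² = 0.111
te_Stage build = (6 + 4·11 + 16)/6 = 66/6 = 11; σ²_Stage build = ((16−6)/6)² = 2.778
te_Marketing push = (12 + 4·13 + 14)/6 = 78/6 = 13; σ²_Marketing push = ((14−12)/6)² = 0.111
te_Ticketing = (5 + 4·7 + 9)/6 = 42/6 = 7; σ²_Ticketing = ((9−5)/6)² = 0.444
te_Staff briefing = (1 + 4·3 + 17)/6 = 30/6 = 5; σ²_Staff briefing = ((17−1)/6)² = 7.111
te_Rehearsal = (11 + 4·13 + 15)/6 = 78/6 = 13; σ²_Rehearsal = ((15−11)/6)² = 0.444
te_Signage = (2 + 4·5 + 14)/6 = 36/6 = 6; σ²_Signage = ((14−2)/6)² = 4.000

Forward pass:
ES_Vendor contracts = 0; EF_Vendor contracts = 13
ES_Permits = 0; EF_Permits = 6
ES_Catering order = 0; EF_Catering order = 4
ES_AV setup = 0; EF_AV setup = 2
ES_Stage build = max(EF_Vendor contracts=13, EF_Catering order=4) = 13; EF_Stage build = 13+11 = 24
ES_Marketing push = 4; EF_Marketing push = 4+13 = 17
ES_Ticketing = max(EF_AV setup=2, EF_Stage build=24) = 24; EF_Ticketing = 24+7 = 31
ES_Staff briefing = max(EF_Vendor contracts=13, EF_Ticketing=31) = 31; EF_Staff briefing = 31+5 = 36
ES_Rehearsal = max(EF_Catering order=4, EF_Ticketing=31) = 31; EF_Rehearsal = 31+13 = 44
ES_Signage = max(EF_Permits=6, EF_Catering order=4, EF_AV setup=2, EF_Marketing push=17, EF_Staff briefing=36, EF_Rehearsal=44) = 44; EF_Signage = 44+6 = 50
Expected project duration μ = 50 days. Critical path: Vendor contracts → Stage build → Ticketing → Rehearsal → Signage.

Variances on critical path: σ²_Vendor contracts=2.778, σ²_Stage build=2.778, σ²_Ticketing=0.444, σ²_Rehearsal=0.444, σ²_Signage=4.000.
Largest is σ²_Signage = 4.000.

Signage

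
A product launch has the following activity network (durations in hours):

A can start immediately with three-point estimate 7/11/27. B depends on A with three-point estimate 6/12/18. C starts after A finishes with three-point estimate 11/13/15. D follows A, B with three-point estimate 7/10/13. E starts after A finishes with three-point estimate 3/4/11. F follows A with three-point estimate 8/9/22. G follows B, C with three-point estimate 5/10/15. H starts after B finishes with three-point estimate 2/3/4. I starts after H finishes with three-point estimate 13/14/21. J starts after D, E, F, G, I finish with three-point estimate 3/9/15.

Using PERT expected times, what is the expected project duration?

52 hours

te_A = (7 + 4·11 + 27)/6 = 78/6 = 13
te_B = (6 + 4·12 + 18)/6 = 72/6 = 12
te_C = (11 + 4·13 + 15)/6 = 78/6 = 13
te_D = (7 + 4·10 + 13)/6 = 60/6 = 10
te_E = (3 + 4·4 + 11)/6 = 30/6 = 5
te_F = (8 + 4·9 + 22)/6 = 66/6 = 11
te_G = (5 + 4·10 + 15)/6 = 60/6 = 10
te_H = (2 + 4·3 + 4)/6 = 18/6 = 3
te_I = (13 + 4·14 + 21)/6 = 90/6 = 15
te_J = (3 + 4·9 + 15)/6 = 54/6 = 9

Forward pass:
ES_A = 0; EF_A = 13
ES_B = 13; EF_B = 13+12 = 25
ES_C = 13; EF_C = 13+13 = 26
ES_D = max(EF_A=13, EF_B=25) = 25; EF_D = 25+10 = 35
ES_E = 13; EF_E = 13+5 = 18
ES_F = 13; EF_F = 13+11 = 24
ES_G = max(EF_B=25, EF_C=26) = 26; EF_G = 26+10 = 36
ES_H = 25; EF_H = 25+3 = 28
ES_I = 28; EF_I = 28+15 = 43
ES_J = max(EF_D=35, EF_E=18, EF_F=24, EF_G=36, EF_I=43) = 43; EF_J = 43+9 = 52
Expected project duration μ = 52 hours. Critical path: A → B → H → I → J.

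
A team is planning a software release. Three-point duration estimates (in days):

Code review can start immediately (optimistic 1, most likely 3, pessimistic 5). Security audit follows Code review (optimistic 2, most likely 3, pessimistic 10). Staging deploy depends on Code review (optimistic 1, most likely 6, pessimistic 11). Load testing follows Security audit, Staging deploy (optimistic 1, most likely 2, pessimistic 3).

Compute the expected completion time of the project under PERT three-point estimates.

te_Code review = (1 + 4·3 + 5)/6 = 18/6 = 3
te_Security audit = (2 + 4·3 + 10)/6 = 24/6 = 4
te_Staging deploy = (1 + 4·6 + 11)/6 = 36/6 = 6
te_Load testing = (1 + 4·2 + 3)/6 = 12/6 = 2

Forward pass:
ES_Code review = 0; EF_Code review = 3
ES_Security audit = 3; EF_Security audit = 3+4 = 7
ES_Staging deploy = 3; EF_Staging deploy = 3+6 = 9
ES_Load testing = max(EF_Security audit=7, EF_Staging deploy=9) = 9; EF_Load testing = 9+2 = 11
Expected project duration μ = 11 days. Critical path: Code review → Staging deploy → Load testing.

11 days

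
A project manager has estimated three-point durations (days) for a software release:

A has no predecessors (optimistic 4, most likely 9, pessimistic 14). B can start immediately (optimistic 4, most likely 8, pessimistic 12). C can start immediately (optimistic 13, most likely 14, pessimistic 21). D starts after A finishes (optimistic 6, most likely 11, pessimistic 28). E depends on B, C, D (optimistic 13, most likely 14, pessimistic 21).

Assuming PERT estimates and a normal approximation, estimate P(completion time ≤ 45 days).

0.970

te_A = (4 + 4·9 + 14)/6 = 54/6 = 9; σ²_A = ((14−4)/6)² = 2.778
te_B = (4 + 4·8 + 12)/6 = 48/6 = 8; σ²_B = ((12−4)/6)² = 1.778
te_C = (13 + 4·14 + 21)/6 = 90/6 = 15; σ²_C = ((21−13)/6)² = 1.778
te_D = (6 + 4·11 + 28)/6 = 78/6 = 13; σ²_D = ((28−6)/6)² = 13.444
te_E = (13 + 4·14 + 21)/6 = 90/6 = 15; σ²_E = ((21−13)/6)² = 1.778

Forward pass:
ES_A = 0; EF_A = 9
ES_B = 0; EF_B = 8
ES_C = 0; EF_C = 15
ES_D = 9; EF_D = 9+13 = 22
ES_E = max(EF_B=8, EF_C=15, EF_D=22) = 22; EF_E = 22+15 = 37
Expected project duration μ = 37 days. Critical path: A → D → E.

Variance along critical path = 2.778 + 13.444 + 1.778 = 18.000; σ = √18.000 = 4.243 days.
Z = (45 − 37) / 4.243 = 1.886
P(T ≤ 45) = Φ(1.886) ≈ 0.970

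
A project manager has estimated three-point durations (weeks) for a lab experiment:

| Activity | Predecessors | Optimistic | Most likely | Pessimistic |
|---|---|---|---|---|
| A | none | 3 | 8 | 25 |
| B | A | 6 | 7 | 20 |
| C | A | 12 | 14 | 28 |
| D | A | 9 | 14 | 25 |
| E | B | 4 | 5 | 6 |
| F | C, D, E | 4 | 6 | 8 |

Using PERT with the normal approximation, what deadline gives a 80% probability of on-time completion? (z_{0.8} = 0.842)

35.9 weeks

te_A = (3 + 4·8 + 25)/6 = 60/6 = 10; σ²_A = ((25−3)/6)² = 13.444
te_B = (6 + 4·7 + 20)/6 = 54/6 = 9; σ²_B = ((20−6)/6)² = 5.444
te_C = (12 + 4·14 + 28)/6 = 96/6 = 16; σ²_C = ((28−12)/6)² = 7.111
te_D = (9 + 4·14 + 25)/6 = 90/6 = 15; σ²_D = ((25−9)/6)² = 7.111
te_E = (4 + 4·5 + 6)/6 = 30/6 = 5; σ²_E = ((6−4)/6)² = 0.111
te_F = (4 + 4·6 + 8)/6 = 36/6 = 6; σ²_F = ((8−4)/6)² = 0.444

Forward pass:
ES_A = 0; EF_A = 10
ES_B = 10; EF_B = 10+9 = 19
ES_C = 10; EF_C = 10+16 = 26
ES_D = 10; EF_D = 10+15 = 25
ES_E = 19; EF_E = 19+5 = 24
ES_F = max(EF_C=26, EF_D=25, EF_E=24) = 26; EF_F = 26+6 = 32
Expected project duration μ = 32 weeks. Critical path: A → C → F.

Variance along critical path = 13.444 + 7.111 + 0.444 = 21.000; σ = 4.583 weeks.
D = μ + z·σ = 32 + 0.842·4.583 = 35.9 weeks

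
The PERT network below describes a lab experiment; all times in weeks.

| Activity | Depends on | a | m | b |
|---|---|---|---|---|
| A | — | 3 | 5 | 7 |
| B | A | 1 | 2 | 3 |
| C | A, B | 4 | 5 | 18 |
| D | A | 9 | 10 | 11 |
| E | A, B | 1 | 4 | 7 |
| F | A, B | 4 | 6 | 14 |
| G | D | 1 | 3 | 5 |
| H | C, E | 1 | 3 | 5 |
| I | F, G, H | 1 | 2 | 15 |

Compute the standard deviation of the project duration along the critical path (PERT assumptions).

2.54 weeks

te_A = (3 + 4·5 + 7)/6 = 30/6 = 5; σ²_A = ((7−3)/6)² = 0.444
te_B = (1 + 4·2 + 3)/6 = 12/6 = 2; σ²_B = ((3−1)/6)² = 0.111
te_C = (4 + 4·5 + 18)/6 = 42/6 = 7; σ²_C = ((18−4)/6)² = 5.444
te_D = (9 + 4·10 + 11)/6 = 60/6 = 10; σ²_D = ((11−9)/6)² = 0.111
te_E = (1 + 4·4 + 7)/6 = 24/6 = 4; σ²_E = ((7−1)/6)² = 1.000
te_F = (4 + 4·6 + 14)/6 = 42/6 = 7; σ²_F = ((14−4)/6)² = 2.778
te_G = (1 + 4·3 + 5)/6 = 18/6 = 3; σ²_G = ((5−1)/6)² = 0.444
te_H = (1 + 4·3 + 5)/6 = 18/6 = 3; σ²_H = ((5−1)/6)² = 0.444
te_I = (1 + 4·2 + 15)/6 = 24/6 = 4; σ²_I = ((15−1)/6)² = 5.444

Forward pass:
ES_A = 0; EF_A = 5
ES_B = 5; EF_B = 5+2 = 7
ES_C = max(EF_A=5, EF_B=7) = 7; EF_C = 7+7 = 14
ES_D = 5; EF_D = 5+10 = 15
ES_E = max(EF_A=5, EF_B=7) = 7; EF_E = 7+4 = 11
ES_F = max(EF_A=5, EF_B=7) = 7; EF_F = 7+7 = 14
ES_G = 15; EF_G = 15+3 = 18
ES_H = max(EF_C=14, EF_E=11) = 14; EF_H = 14+3 = 17
ES_I = max(EF_F=14, EF_G=18, EF_H=17) = 18; EF_I = 18+4 = 22
Expected project duration μ = 22 weeks. Critical path: A → D → G → I.

Variance along critical path = 0.444 + 0.111 + 0.444 + 5.444 = 6.444
σ = √6.444 = 2.539 weeks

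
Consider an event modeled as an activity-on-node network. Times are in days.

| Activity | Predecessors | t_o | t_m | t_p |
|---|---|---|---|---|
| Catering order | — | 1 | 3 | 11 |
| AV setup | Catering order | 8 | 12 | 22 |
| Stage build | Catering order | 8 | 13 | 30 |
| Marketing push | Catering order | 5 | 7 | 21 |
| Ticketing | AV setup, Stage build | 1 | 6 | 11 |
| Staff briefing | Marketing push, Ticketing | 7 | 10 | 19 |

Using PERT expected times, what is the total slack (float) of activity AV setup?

2 days

te_Catering order = (1 + 4·3 + 11)/6 = 24/6 = 4
te_AV setup = (8 + 4·12 + 22)/6 = 78/6 = 13
te_Stage build = (8 + 4·13 + 30)/6 = 90/6 = 15
te_Marketing push = (5 + 4·7 + 21)/6 = 54/6 = 9
te_Ticketing = (1 + 4·6 + 11)/6 = 36/6 = 6
te_Staff briefing = (7 + 4·10 + 19)/6 = 66/6 = 11

Forward pass:
ES_Catering order = 0; EF_Catering order = 4
ES_AV setup = 4; EF_AV setup = 4+13 = 17
ES_Stage build = 4; EF_Stage build = 4+15 = 19
ES_Marketing push = 4; EF_Marketing push = 4+9 = 13
ES_Ticketing = max(EF_AV setup=17, EF_Stage build=19) = 19; EF_Ticketing = 19+6 = 25
ES_Staff briefing = max(EF_Marketing push=13, EF_Ticketing=25) = 25; EF_Staff briefing = 25+11 = 36
Expected project duration μ = 36 days. Critical path: Catering order → Stage build → Ticketing → Staff briefing.

Backward pass:
LF_Staff briefing = 36; LS_Staff briefing = 36−11 = 25
LF_Ticketing = LS_Staff briefing = 25; LS_Ticketing = 25−6 = 19
LF_Marketing push = LS_Staff briefing = 25; LS_Marketing push = 25−9 = 16
LF_Stage build = LS_Ticketing = 19; LS_Stage build = 19−15 = 4
LF_AV setup = LS_Ticketing = 19; LS_AV setup = 19−13 = 6
LF_Catering order = min(LS_AV setup=6, LS_Stage build=4, LS_Marketing push=16) = 4; LS_Catering order = 4−4 = 0
Slack_AV setup = LS_AV setup − ES_AV setup = 6 − 4 = 2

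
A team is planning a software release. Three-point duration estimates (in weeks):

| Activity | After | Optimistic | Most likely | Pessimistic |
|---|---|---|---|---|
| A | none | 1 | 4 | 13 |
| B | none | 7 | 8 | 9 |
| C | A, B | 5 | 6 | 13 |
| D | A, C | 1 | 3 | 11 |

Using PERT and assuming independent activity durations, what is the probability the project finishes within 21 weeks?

0.823

te_A = (1 + 4·4 + 13)/6 = 30/6 = 5; σ²_A = ((13−1)/6)² = 4.000
te_B = (7 + 4·8 + 9)/6 = 48/6 = 8; σ²_B = ((9−7)/6)² = 0.111
te_C = (5 + 4·6 + 13)/6 = 42/6 = 7; σ²_C = ((13−5)/6)² = 1.778
te_D = (1 + 4·3 + 11)/6 = 24/6 = 4; σ²_D = ((11−1)/6)² = 2.778

Forward pass:
ES_A = 0; EF_A = 5
ES_B = 0; EF_B = 8
ES_C = max(EF_A=5, EF_B=8) = 8; EF_C = 8+7 = 15
ES_D = max(EF_A=5, EF_C=15) = 15; EF_D = 15+4 = 19
Expected project duration μ = 19 weeks. Critical path: B → C → D.

Variance along critical path = 0.111 + 1.778 + 2.778 = 4.667; σ = √4.667 = 2.160 weeks.
Z = (21 − 19) / 2.160 = 0.926
P(T ≤ 21) = Φ(0.926) ≈ 0.823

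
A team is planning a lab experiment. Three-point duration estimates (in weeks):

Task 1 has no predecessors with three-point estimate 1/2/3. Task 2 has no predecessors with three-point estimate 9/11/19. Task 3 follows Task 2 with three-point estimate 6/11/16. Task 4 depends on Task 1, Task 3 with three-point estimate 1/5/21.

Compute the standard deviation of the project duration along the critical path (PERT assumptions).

te_Task 1 = (1 + 4·2 + 3)/6 = 12/6 = 2; σ²_Task 1 = ((3−1)/6)² = 0.111
te_Task 2 = (9 + 4·11 + 19)/6 = 72/6 = 12; σ²_Task 2 = ((19−9)/6)² = 2.778
te_Task 3 = (6 + 4·11 + 16)/6 = 66/6 = 11; σ²_Task 3 = ((16−6)/6)² = 2.778
te_Task 4 = (1 + 4·5 + 21)/6 = 42/6 = 7; σ²_Task 4 = ((21−1)/6)² = 11.111

Forward pass:
ES_Task 1 = 0; EF_Task 1 = 2
ES_Task 2 = 0; EF_Task 2 = 12
ES_Task 3 = 12; EF_Task 3 = 12+11 = 23
ES_Task 4 = max(EF_Task 1=2, EF_Task 3=23) = 23; EF_Task 4 = 23+7 = 30
Expected project duration μ = 30 weeks. Critical path: Task 2 → Task 3 → Task 4.

Variance along critical path = 2.778 + 2.778 + 11.111 = 16.667
σ = √16.667 = 4.082 weeks

4.08 weeks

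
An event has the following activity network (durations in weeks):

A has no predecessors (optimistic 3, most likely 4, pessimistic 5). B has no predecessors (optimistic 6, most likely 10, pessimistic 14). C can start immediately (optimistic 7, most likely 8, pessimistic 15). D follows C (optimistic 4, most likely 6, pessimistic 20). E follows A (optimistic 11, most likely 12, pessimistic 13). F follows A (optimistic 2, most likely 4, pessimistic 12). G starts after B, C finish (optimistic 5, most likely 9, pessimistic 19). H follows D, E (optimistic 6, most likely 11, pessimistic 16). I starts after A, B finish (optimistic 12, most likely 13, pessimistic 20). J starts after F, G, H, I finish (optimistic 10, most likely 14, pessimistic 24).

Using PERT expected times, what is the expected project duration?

43 weeks

te_A = (3 + 4·4 + 5)/6 = 24/6 = 4
te_B = (6 + 4·10 + 14)/6 = 60/6 = 10
te_C = (7 + 4·8 + 15)/6 = 54/6 = 9
te_D = (4 + 4·6 + 20)/6 = 48/6 = 8
te_E = (11 + 4·12 + 13)/6 = 72/6 = 12
te_F = (2 + 4·4 + 12)/6 = 30/6 = 5
te_G = (5 + 4·9 + 19)/6 = 60/6 = 10
te_H = (6 + 4·11 + 16)/6 = 66/6 = 11
te_I = (12 + 4·13 + 20)/6 = 84/6 = 14
te_J = (10 + 4·14 + 24)/6 = 90/6 = 15

Forward pass:
ES_A = 0; EF_A = 4
ES_B = 0; EF_B = 10
ES_C = 0; EF_C = 9
ES_D = 9; EF_D = 9+8 = 17
ES_E = 4; EF_E = 4+12 = 16
ES_F = 4; EF_F = 4+5 = 9
ES_G = max(EF_B=10, EF_C=9) = 10; EF_G = 10+10 = 20
ES_H = max(EF_D=17, EF_E=16) = 17; EF_H = 17+11 = 28
ES_I = max(EF_A=4, EF_B=10) = 10; EF_I = 10+14 = 24
ES_J = max(EF_F=9, EF_G=20, EF_H=28, EF_I=24) = 28; EF_J = 28+15 = 43
Expected project duration μ = 43 weeks. Critical path: C → D → H → J.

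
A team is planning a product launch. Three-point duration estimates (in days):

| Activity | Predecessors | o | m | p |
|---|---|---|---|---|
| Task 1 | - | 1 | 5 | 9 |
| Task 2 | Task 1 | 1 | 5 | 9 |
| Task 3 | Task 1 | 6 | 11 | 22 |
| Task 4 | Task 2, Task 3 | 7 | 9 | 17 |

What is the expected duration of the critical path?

te_Task 1 = (1 + 4·5 + 9)/6 = 30/6 = 5
te_Task 2 = (1 + 4·5 + 9)/6 = 30/6 = 5
te_Task 3 = (6 + 4·11 + 22)/6 = 72/6 = 12
te_Task 4 = (7 + 4·9 + 17)/6 = 60/6 = 10

Forward pass:
ES_Task 1 = 0; EF_Task 1 = 5
ES_Task 2 = 5; EF_Task 2 = 5+5 = 10
ES_Task 3 = 5; EF_Task 3 = 5+12 = 17
ES_Task 4 = max(EF_Task 2=10, EF_Task 3=17) = 17; EF_Task 4 = 17+10 = 27
Expected project duration μ = 27 days. Critical path: Task 1 → Task 3 → Task 4.

27 days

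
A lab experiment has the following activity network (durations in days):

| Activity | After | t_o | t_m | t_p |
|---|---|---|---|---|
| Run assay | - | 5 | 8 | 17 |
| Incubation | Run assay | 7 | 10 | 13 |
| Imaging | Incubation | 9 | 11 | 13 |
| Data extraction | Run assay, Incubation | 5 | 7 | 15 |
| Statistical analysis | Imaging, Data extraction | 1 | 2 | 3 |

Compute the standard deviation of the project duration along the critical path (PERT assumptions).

te_Run assay = (5 + 4·8 + 17)/6 = 54/6 = 9; σ²_Run assay = ((17−5)/6)² = 4.000
te_Incubation = (7 + 4·10 + 13)/6 = 60/6 = 10; σ²_Incubation = ((13−7)/6)² = 1.000
te_Imaging = (9 + 4·11 + 13)/6 = 66/6 = 11; σ²_Imaging = ((13−9)/6)² = 0.444
te_Data extraction = (5 + 4·7 + 15)/6 = 48/6 = 8; σ²_Data extraction = ((15−5)/6)² = 2.778
te_Statistical analysis = (1 + 4·2 + 3)/6 = 12/6 = 2; σ²_Statistical analysis = ((3−1)/6)² = 0.111

Forward pass:
ES_Run assay = 0; EF_Run assay = 9
ES_Incubation = 9; EF_Incubation = 9+10 = 19
ES_Imaging = 19; EF_Imaging = 19+11 = 30
ES_Data extraction = max(EF_Run assay=9, EF_Incubation=19) = 19; EF_Data extraction = 19+8 = 27
ES_Statistical analysis = max(EF_Imaging=30, EF_Data extraction=27) = 30; EF_Statistical analysis = 30+2 = 32
Expected project duration μ = 32 days. Critical path: Run assay → Incubation → Imaging → Statistical analysis.

Variance along critical path = 4.000 + 1.000 + 0.444 + 0.111 = 5.556
σ = √5.556 = 2.357 days

2.36 days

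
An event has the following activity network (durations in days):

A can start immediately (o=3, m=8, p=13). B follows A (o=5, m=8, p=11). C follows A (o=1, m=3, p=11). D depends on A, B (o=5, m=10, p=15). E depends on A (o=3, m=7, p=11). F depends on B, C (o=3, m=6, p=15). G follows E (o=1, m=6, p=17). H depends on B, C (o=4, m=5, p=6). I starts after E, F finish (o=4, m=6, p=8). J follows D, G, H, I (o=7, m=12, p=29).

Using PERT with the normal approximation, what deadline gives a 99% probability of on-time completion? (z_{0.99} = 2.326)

53.8 days

te_A = (3 + 4·8 + 13)/6 = 48/6 = 8; σ²_A = ((13−3)/6)² = 2.778
te_B = (5 + 4·8 + 11)/6 = 48/6 = 8; σ²_B = ((11−5)/6)² = 1.000
te_C = (1 + 4·3 + 11)/6 = 24/6 = 4; σ²_C = ((11−1)/6)² = 2.778
te_D = (5 + 4·10 + 15)/6 = 60/6 = 10; σ²_D = ((15−5)/6)² = 2.778
te_E = (3 + 4·7 + 11)/6 = 42/6 = 7; σ²_E = ((11−3)/6)² = 1.778
te_F = (3 + 4·6 + 15)/6 = 42/6 = 7; σ²_F = ((15−3)/6)² = 4.000
te_G = (1 + 4·6 + 17)/6 = 42/6 = 7; σ²_G = ((17−1)/6)² = 7.111
te_H = (4 + 4·5 + 6)/6 = 30/6 = 5; σ²_H = ((6−4)/6)² = 0.111
te_I = (4 + 4·6 + 8)/6 = 36/6 = 6; σ²_I = ((8−4)/6)² = 0.444
te_J = (7 + 4·12 + 29)/6 = 84/6 = 14; σ²_J = ((29−7)/6)² = 13.444

Forward pass:
ES_A = 0; EF_A = 8
ES_B = 8; EF_B = 8+8 = 16
ES_C = 8; EF_C = 8+4 = 12
ES_D = max(EF_A=8, EF_B=16) = 16; EF_D = 16+10 = 26
ES_E = 8; EF_E = 8+7 = 15
ES_F = max(EF_B=16, EF_C=12) = 16; EF_F = 16+7 = 23
ES_G = 15; EF_G = 15+7 = 22
ES_H = max(EF_B=16, EF_C=12) = 16; EF_H = 16+5 = 21
ES_I = max(EF_E=15, EF_F=23) = 23; EF_I = 23+6 = 29
ES_J = max(EF_D=26, EF_G=22, EF_H=21, EF_I=29) = 29; EF_J = 29+14 = 43
Expected project duration μ = 43 days. Critical path: A → B → F → I → J.

Variance along critical path = 2.778 + 1.000 + 4.000 + 0.444 + 13.444 = 21.667; σ = 4.655 days.
D = μ + z·σ = 43 + 2.326·4.655 = 53.8 days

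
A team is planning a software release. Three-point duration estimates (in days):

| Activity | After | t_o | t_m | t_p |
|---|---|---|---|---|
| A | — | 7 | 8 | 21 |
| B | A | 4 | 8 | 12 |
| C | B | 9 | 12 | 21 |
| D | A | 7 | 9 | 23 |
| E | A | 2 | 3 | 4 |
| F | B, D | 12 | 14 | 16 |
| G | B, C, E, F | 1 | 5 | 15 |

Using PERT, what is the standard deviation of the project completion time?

4.29 days

te_A = (7 + 4·8 + 21)/6 = 60/6 = 10; σ²_A = ((21−7)/6)² = 5.444
te_B = (4 + 4·8 + 12)/6 = 48/6 = 8; σ²_B = ((12−4)/6)² = 1.778
te_C = (9 + 4·12 + 21)/6 = 78/6 = 13; σ²_C = ((21−9)/6)² = 4.000
te_D = (7 + 4·9 + 23)/6 = 66/6 = 11; σ²_D = ((23−7)/6)² = 7.111
te_E = (2 + 4·3 + 4)/6 = 18/6 = 3; σ²_E = ((4−2)/6)² = 0.111
te_F = (12 + 4·14 + 16)/6 = 84/6 = 14; σ²_F = ((16−12)/6)² = 0.444
te_G = (1 + 4·5 + 15)/6 = 36/6 = 6; σ²_G = ((15−1)/6)² = 5.444

Forward pass:
ES_A = 0; EF_A = 10
ES_B = 10; EF_B = 10+8 = 18
ES_C = 18; EF_C = 18+13 = 31
ES_D = 10; EF_D = 10+11 = 21
ES_E = 10; EF_E = 10+3 = 13
ES_F = max(EF_B=18, EF_D=21) = 21; EF_F = 21+14 = 35
ES_G = max(EF_B=18, EF_C=31, EF_E=13, EF_F=35) = 35; EF_G = 35+6 = 41
Expected project duration μ = 41 days. Critical path: A → D → F → G.

Variance along critical path = 5.444 + 7.111 + 0.444 + 5.444 = 18.444
σ = √18.444 = 4.295 days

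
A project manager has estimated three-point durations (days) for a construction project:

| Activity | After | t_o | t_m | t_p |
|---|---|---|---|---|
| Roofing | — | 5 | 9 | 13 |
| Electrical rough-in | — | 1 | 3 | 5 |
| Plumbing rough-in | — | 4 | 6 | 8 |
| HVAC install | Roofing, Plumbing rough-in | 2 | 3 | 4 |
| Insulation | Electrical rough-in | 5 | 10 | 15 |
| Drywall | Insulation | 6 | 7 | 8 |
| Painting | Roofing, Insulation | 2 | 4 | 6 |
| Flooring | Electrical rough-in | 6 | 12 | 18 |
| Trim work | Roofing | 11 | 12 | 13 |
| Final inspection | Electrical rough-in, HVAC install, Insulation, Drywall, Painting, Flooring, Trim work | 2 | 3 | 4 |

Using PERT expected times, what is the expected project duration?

te_Roofing = (5 + 4·9 + 13)/6 = 54/6 = 9
te_Electrical rough-in = (1 + 4·3 + 5)/6 = 18/6 = 3
te_Plumbing rough-in = (4 + 4·6 + 8)/6 = 36/6 = 6
te_HVAC install = (2 + 4·3 + 4)/6 = 18/6 = 3
te_Insulation = (5 + 4·10 + 15)/6 = 60/6 = 10
te_Drywall = (6 + 4·7 + 8)/6 = 42/6 = 7
te_Painting = (2 + 4·4 + 6)/6 = 24/6 = 4
te_Flooring = (6 + 4·12 + 18)/6 = 72/6 = 12
te_Trim work = (11 + 4·12 + 13)/6 = 72/6 = 12
te_Final inspection = (2 + 4·3 + 4)/6 = 18/6 = 3

Forward pass:
ES_Roofing = 0; EF_Roofing = 9
ES_Electrical rough-in = 0; EF_Electrical rough-in = 3
ES_Plumbing rough-in = 0; EF_Plumbing rough-in = 6
ES_HVAC install = max(EF_Roofing=9, EF_Plumbing rough-in=6) = 9; EF_HVAC install = 9+3 = 12
ES_Insulation = 3; EF_Insulation = 3+10 = 13
ES_Drywall = 13; EF_Drywall = 13+7 = 20
ES_Painting = max(EF_Roofing=9, EF_Insulation=13) = 13; EF_Painting = 13+4 = 17
ES_Flooring = 3; EF_Flooring = 3+12 = 15
ES_Trim work = 9; EF_Trim work = 9+12 = 21
ES_Final inspection = max(EF_Electrical rough-in=3, EF_HVAC install=12, EF_Insulation=13, EF_Drywall=20, EF_Painting=17, EF_Flooring=15, EF_Trim work=21) = 21; EF_Final inspection = 21+3 = 24
Expected project duration μ = 24 days. Critical path: Roofing → Trim work → Final inspection.

24 days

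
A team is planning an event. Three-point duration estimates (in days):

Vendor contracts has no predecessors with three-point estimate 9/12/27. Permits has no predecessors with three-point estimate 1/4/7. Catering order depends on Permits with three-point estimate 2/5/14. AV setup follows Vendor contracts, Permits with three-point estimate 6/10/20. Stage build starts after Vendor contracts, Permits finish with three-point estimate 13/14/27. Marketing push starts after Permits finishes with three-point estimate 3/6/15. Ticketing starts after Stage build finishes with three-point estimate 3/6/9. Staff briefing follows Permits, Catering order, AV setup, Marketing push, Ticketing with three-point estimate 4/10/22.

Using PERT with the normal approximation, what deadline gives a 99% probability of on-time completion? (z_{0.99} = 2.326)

te_Vendor contracts = (9 + 4·12 + 27)/6 = 84/6 = 14; σ²_Vendor contracts = ((27−9)/6)² = 9.000
te_Permits = (1 + 4·4 + 7)/6 = 24/6 = 4; σ²_Permits = ((7−1)/6)² = 1.000
te_Catering order = (2 + 4·5 + 14)/6 = 36/6 = 6; σ²_Catering order = ((14−2)/6)² = 4.000
te_AV setup = (6 + 4·10 + 20)/6 = 66/6 = 11; σ²_AV setup = ((20−6)/6)² = 5.444
te_Stage build = (13 + 4·14 + 27)/6 = 96/6 = 16; σ²_Stage build = ((27−13)/6)² = 5.444
te_Marketing push = (3 + 4·6 + 15)/6 = 42/6 = 7; σ²_Marketing push = ((15−3)/6)² = 4.000
te_Ticketing = (3 + 4·6 + 9)/6 = 36/6 = 6; σ²_Ticketing = ((9−3)/6)² = 1.000
te_Staff briefing = (4 + 4·10 + 22)/6 = 66/6 = 11; σ²_Staff briefing = ((22−4)/6)² = 9.000

Forward pass:
ES_Vendor contracts = 0; EF_Vendor contracts = 14
ES_Permits = 0; EF_Permits = 4
ES_Catering order = 4; EF_Catering order = 4+6 = 10
ES_AV setup = max(EF_Vendor contracts=14, EF_Permits=4) = 14; EF_AV setup = 14+11 = 25
ES_Stage build = max(EF_Vendor contracts=14, EF_Permits=4) = 14; EF_Stage build = 14+16 = 30
ES_Marketing push = 4; EF_Marketing push = 4+7 = 11
ES_Ticketing = 30; EF_Ticketing = 30+6 = 36
ES_Staff briefing = max(EF_Permits=4, EF_Catering order=10, EF_AV setup=25, EF_Marketing push=11, EF_Ticketing=36) = 36; EF_Staff briefing = 36+11 = 47
Expected project duration μ = 47 days. Critical path: Vendor contracts → Stage build → Ticketing → Staff briefing.

Variance along critical path = 9.000 + 5.444 + 1.000 + 9.000 = 24.444; σ = 4.944 days.
D = μ + z·σ = 47 + 2.326·4.944 = 58.5 days

58.5 days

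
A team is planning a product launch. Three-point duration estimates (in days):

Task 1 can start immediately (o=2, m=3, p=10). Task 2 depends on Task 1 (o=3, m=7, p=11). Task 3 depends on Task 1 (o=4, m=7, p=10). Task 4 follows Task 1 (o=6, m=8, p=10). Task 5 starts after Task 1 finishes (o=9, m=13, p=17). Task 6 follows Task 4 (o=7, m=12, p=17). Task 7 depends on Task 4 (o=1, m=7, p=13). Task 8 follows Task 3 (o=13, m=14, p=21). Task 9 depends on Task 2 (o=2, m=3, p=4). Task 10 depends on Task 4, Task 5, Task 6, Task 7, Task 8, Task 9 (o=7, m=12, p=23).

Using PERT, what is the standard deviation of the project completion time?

te_Task 1 = (2 + 4·3 + 10)/6 = 24/6 = 4; σ²_Task 1 = ((10−2)/6)² = 1.778
te_Task 2 = (3 + 4·7 + 11)/6 = 42/6 = 7; σ²_Task 2 = ((11−3)/6)² = 1.778
te_Task 3 = (4 + 4·7 + 10)/6 = 42/6 = 7; σ²_Task 3 = ((10−4)/6)² = 1.000
te_Task 4 = (6 + 4·8 + 10)/6 = 48/6 = 8; σ²_Task 4 = ((10−6)/6)² = 0.444
te_Task 5 = (9 + 4·13 + 17)/6 = 78/6 = 13; σ²_Task 5 = ((17−9)/6)² = 1.778
te_Task 6 = (7 + 4·12 + 17)/6 = 72/6 = 12; σ²_Task 6 = ((17−7)/6)² = 2.778
te_Task 7 = (1 + 4·7 + 13)/6 = 42/6 = 7; σ²_Task 7 = ((13−1)/6)² = 4.000
te_Task 8 = (13 + 4·14 + 21)/6 = 90/6 = 15; σ²_Task 8 = ((21−13)/6)² = 1.778
te_Task 9 = (2 + 4·3 + 4)/6 = 18/6 = 3; σ²_Task 9 = ((4−2)/6)² = 0.111
te_Task 10 = (7 + 4·12 + 23)/6 = 78/6 = 13; σ²_Task 10 = ((23−7)/6)² = 7.111

Forward pass:
ES_Task 1 = 0; EF_Task 1 = 4
ES_Task 2 = 4; EF_Task 2 = 4+7 = 11
ES_Task 3 = 4; EF_Task 3 = 4+7 = 11
ES_Task 4 = 4; EF_Task 4 = 4+8 = 12
ES_Task 5 = 4; EF_Task 5 = 4+13 = 17
ES_Task 6 = 12; EF_Task 6 = 12+12 = 24
ES_Task 7 = 12; EF_Task 7 = 12+7 = 19
ES_Task 8 = 11; EF_Task 8 = 11+15 = 26
ES_Task 9 = 11; EF_Task 9 = 11+3 = 14
ES_Task 10 = max(EF_Task 4=12, EF_Task 5=17, EF_Task 6=24, EF_Task 7=19, EF_Task 8=26, EF_Task 9=14) = 26; EF_Task 10 = 26+13 = 39
Expected project duration μ = 39 days. Critical path: Task 1 → Task 3 → Task 8 → Task 10.

Variance along critical path = 1.778 + 1.000 + 1.778 + 7.111 = 11.667
σ = √11.667 = 3.416 days

3.42 days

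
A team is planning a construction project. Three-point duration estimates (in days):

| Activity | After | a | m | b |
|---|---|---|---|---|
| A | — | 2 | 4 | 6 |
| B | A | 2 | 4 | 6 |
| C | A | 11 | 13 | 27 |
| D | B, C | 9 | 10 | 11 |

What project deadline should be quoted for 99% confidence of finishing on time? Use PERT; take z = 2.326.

te_A = (2 + 4·4 + 6)/6 = 24/6 = 4; σ²_A = ((6−2)/6)² = 0.444
te_B = (2 + 4·4 + 6)/6 = 24/6 = 4; σ²_B = ((6−2)/6)² = 0.444
te_C = (11 + 4·13 + 27)/6 = 90/6 = 15; σ²_C = ((27−11)/6)² = 7.111
te_D = (9 + 4·10 + 11)/6 = 60/6 = 10; σ²_D = ((11−9)/6)² = 0.111

Forward pass:
ES_A = 0; EF_A = 4
ES_B = 4; EF_B = 4+4 = 8
ES_C = 4; EF_C = 4+15 = 19
ES_D = max(EF_B=8, EF_C=19) = 19; EF_D = 19+10 = 29
Expected project duration μ = 29 days. Critical path: A → C → D.

Variance along critical path = 0.444 + 7.111 + 0.111 = 7.667; σ = 2.769 days.
D = μ + z·σ = 29 + 2.326·2.769 = 35.4 days

35.4 days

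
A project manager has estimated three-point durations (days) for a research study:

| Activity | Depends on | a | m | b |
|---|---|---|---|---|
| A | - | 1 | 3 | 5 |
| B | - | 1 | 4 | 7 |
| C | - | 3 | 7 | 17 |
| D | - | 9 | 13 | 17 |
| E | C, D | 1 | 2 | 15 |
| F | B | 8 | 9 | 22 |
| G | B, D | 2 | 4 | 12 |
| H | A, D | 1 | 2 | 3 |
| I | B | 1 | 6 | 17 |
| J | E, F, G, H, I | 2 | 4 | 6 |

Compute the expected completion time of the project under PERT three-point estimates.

te_A = (1 + 4·3 + 5)/6 = 18/6 = 3
te_B = (1 + 4·4 + 7)/6 = 24/6 = 4
te_C = (3 + 4·7 + 17)/6 = 48/6 = 8
te_D = (9 + 4·13 + 17)/6 = 78/6 = 13
te_E = (1 + 4·2 + 15)/6 = 24/6 = 4
te_F = (8 + 4·9 + 22)/6 = 66/6 = 11
te_G = (2 + 4·4 + 12)/6 = 30/6 = 5
te_H = (1 + 4·2 + 3)/6 = 12/6 = 2
te_I = (1 + 4·6 + 17)/6 = 42/6 = 7
te_J = (2 + 4·4 + 6)/6 = 24/6 = 4

Forward pass:
ES_A = 0; EF_A = 3
ES_B = 0; EF_B = 4
ES_C = 0; EF_C = 8
ES_D = 0; EF_D = 13
ES_E = max(EF_C=8, EF_D=13) = 13; EF_E = 13+4 = 17
ES_F = 4; EF_F = 4+11 = 15
ES_G = max(EF_B=4, EF_D=13) = 13; EF_G = 13+5 = 18
ES_H = max(EF_A=3, EF_D=13) = 13; EF_H = 13+2 = 15
ES_I = 4; EF_I = 4+7 = 11
ES_J = max(EF_E=17, EF_F=15, EF_G=18, EF_H=15, EF_I=11) = 18; EF_J = 18+4 = 22
Expected project duration μ = 22 days. Critical path: D → G → J.

22 days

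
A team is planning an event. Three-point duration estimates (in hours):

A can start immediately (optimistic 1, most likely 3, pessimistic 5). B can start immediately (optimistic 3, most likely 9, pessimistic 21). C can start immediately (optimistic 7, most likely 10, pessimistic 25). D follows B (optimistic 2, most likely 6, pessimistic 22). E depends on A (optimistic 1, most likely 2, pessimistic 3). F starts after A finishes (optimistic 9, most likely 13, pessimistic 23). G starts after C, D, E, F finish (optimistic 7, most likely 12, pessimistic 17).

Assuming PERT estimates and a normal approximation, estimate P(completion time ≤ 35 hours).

0.852

te_A = (1 + 4·3 + 5)/6 = 18/6 = 3; σ²_A = ((5−1)/6)² = 0.444
te_B = (3 + 4·9 + 21)/6 = 60/6 = 10; σ²_B = ((21−3)/6)² = 9.000
te_C = (7 + 4·10 + 25)/6 = 72/6 = 12; σ²_C = ((25−7)/6)² = 9.000
te_D = (2 + 4·6 + 22)/6 = 48/6 = 8; σ²_D = ((22−2)/6)² = 11.111
te_E = (1 + 4·2 + 3)/6 = 12/6 = 2; σ²_E = ((3−1)/6)² = 0.111
te_F = (9 + 4·13 + 23)/6 = 84/6 = 14; σ²_F = ((23−9)/6)² = 5.444
te_G = (7 + 4·12 + 17)/6 = 72/6 = 12; σ²_G = ((17−7)/6)² = 2.778

Forward pass:
ES_A = 0; EF_A = 3
ES_B = 0; EF_B = 10
ES_C = 0; EF_C = 12
ES_D = 10; EF_D = 10+8 = 18
ES_E = 3; EF_E = 3+2 = 5
ES_F = 3; EF_F = 3+14 = 17
ES_G = max(EF_C=12, EF_D=18, EF_E=5, EF_F=17) = 18; EF_G = 18+12 = 30
Expected project duration μ = 30 hours. Critical path: B → D → G.

Variance along critical path = 9.000 + 11.111 + 2.778 = 22.889; σ = √22.889 = 4.784 hours.
Z = (35 − 30) / 4.784 = 1.045
P(T ≤ 35) = Φ(1.045) ≈ 0.852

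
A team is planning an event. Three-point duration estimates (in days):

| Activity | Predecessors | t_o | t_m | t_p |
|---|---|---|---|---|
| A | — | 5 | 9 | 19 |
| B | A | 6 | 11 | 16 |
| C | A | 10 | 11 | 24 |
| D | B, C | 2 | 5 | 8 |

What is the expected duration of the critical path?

te_A = (5 + 4·9 + 19)/6 = 60/6 = 10
te_B = (6 + 4·11 + 16)/6 = 66/6 = 11
te_C = (10 + 4·11 + 24)/6 = 78/6 = 13
te_D = (2 + 4·5 + 8)/6 = 30/6 = 5

Forward pass:
ES_A = 0; EF_A = 10
ES_B = 10; EF_B = 10+11 = 21
ES_C = 10; EF_C = 10+13 = 23
ES_D = max(EF_B=21, EF_C=23) = 23; EF_D = 23+5 = 28
Expected project duration μ = 28 days. Critical path: A → C → D.

28 days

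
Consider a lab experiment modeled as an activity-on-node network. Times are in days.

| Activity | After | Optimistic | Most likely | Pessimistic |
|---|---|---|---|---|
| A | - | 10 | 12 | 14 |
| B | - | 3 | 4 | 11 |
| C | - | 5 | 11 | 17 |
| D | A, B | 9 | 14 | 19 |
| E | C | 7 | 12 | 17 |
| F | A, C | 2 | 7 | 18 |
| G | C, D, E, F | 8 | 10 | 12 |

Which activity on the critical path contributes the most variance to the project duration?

te_A = (10 + 4·12 + 14)/6 = 72/6 = 12; σ²_A = ((14−10)/6)² = 0.444
te_B = (3 + 4·4 + 11)/6 = 30/6 = 5; σ²_B = ((11−3)/6)² = 1.778
te_C = (5 + 4·11 + 17)/6 = 66/6 = 11; σ²_C = ((17−5)/6)² = 4.000
te_D = (9 + 4·14 + 19)/6 = 84/6 = 14; σ²_D = ((19−9)/6)² = 2.778
te_E = (7 + 4·12 + 17)/6 = 72/6 = 12; σ²_E = ((17−7)/6)² = 2.778
te_F = (2 + 4·7 + 18)/6 = 48/6 = 8; σ²_F = ((18−2)/6)² = 7.111
te_G = (8 + 4·10 + 12)/6 = 60/6 = 10; σ²_G = ((12−8)/6)² = 0.444

Forward pass:
ES_A = 0; EF_A = 12
ES_B = 0; EF_B = 5
ES_C = 0; EF_C = 11
ES_D = max(EF_A=12, EF_B=5) = 12; EF_D = 12+14 = 26
ES_E = 11; EF_E = 11+12 = 23
ES_F = max(EF_A=12, EF_C=11) = 12; EF_F = 12+8 = 20
ES_G = max(EF_C=11, EF_D=26, EF_E=23, EF_F=20) = 26; EF_G = 26+10 = 36
Expected project duration μ = 36 days. Critical path: A → D → G.

Variances on critical path: σ²_A=0.444, σ²_D=2.778, σ²_G=0.444.
Largest is σ²_D = 2.778.

D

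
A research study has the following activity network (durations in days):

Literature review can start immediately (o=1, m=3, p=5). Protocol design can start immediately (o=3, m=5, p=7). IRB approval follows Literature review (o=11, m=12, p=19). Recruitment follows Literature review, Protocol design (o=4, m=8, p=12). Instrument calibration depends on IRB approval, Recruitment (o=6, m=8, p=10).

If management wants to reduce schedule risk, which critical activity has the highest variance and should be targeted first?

te_Literature review = (1 + 4·3 + 5)/6 = 18/6 = 3; σ²_Literature review = ((5−1)/6)² = 0.444
te_Protocol design = (3 + 4·5 + 7)/6 = 30/6 = 5; σ²_Protocol design = ((7−3)/6)² = 0.444
te_IRB approval = (11 + 4·12 + 19)/6 = 78/6 = 13; σ²_IRB approval = ((19−11)/6)² = 1.778
te_Recruitment = (4 + 4·8 + 12)/6 = 48/6 = 8; σ²_Recruitment = ((12−4)/6)² = 1.778
te_Instrument calibration = (6 + 4·8 + 10)/6 = 48/6 = 8; σ²_Instrument calibration = ((10−6)/6)² = 0.444

Forward pass:
ES_Literature review = 0; EF_Literature review = 3
ES_Protocol design = 0; EF_Protocol design = 5
ES_IRB approval = 3; EF_IRB approval = 3+13 = 16
ES_Recruitment = max(EF_Literature review=3, EF_Protocol design=5) = 5; EF_Recruitment = 5+8 = 13
ES_Instrument calibration = max(EF_IRB approval=16, EF_Recruitment=13) = 16; EF_Instrument calibration = 16+8 = 24
Expected project duration μ = 24 days. Critical path: Literature review → IRB approval → Instrument calibration.

Variances on critical path: σ²_Literature review=0.444, σ²_IRB approval=1.778, σ²_Instrument calibration=0.444.
Largest is σ²_IRB approval = 1.778.

IRB approval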